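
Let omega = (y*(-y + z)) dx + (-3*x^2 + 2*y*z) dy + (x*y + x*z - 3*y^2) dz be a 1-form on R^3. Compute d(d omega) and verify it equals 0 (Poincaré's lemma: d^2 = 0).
d(d omega) = 0

Step 1: d omega = sum_{i<j} (∂f_j/∂x_i - ∂f_i/∂x_j) dx_i ∧ dx_j:
  coeff of dx ∧ dy: -6*x + 2*y - z
  coeff of dx ∧ dz: z
  coeff of dy ∧ dz: x - 8*y
Step 2: Apply d again to each 2-form coefficient. The only possible 3-form in R^3 is dx ∧ dy ∧ dz, with coefficient
  ∂(coeff of dy∧dz)/∂x - ∂(coeff of dx∧dz)/∂y + ∂(coeff of dx∧dy)/∂z
  = ∂/∂x (x - 8*y) - ∂/∂y (z) + ∂/∂z (-6*x + 2*y - z).
Each of these terms simplifies to sums of mixed partials that cancel in pairs. The result is 0 (by equality of mixed partials for smooth functions — Schwarz / Clairaut).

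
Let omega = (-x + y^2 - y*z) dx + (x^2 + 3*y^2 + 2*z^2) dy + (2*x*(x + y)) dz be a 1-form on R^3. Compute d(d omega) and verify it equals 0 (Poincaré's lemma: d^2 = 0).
d(d omega) = 0

Step 1: d omega = sum_{i<j} (∂f_j/∂x_i - ∂f_i/∂x_j) dx_i ∧ dx_j:
  coeff of dx ∧ dy: 2*x - 2*y + z
  coeff of dx ∧ dz: 4*x + 3*y
  coeff of dy ∧ dz: 2*x - 4*z
Step 2: Apply d again to each 2-form coefficient. The only possible 3-form in R^3 is dx ∧ dy ∧ dz, with coefficient
  ∂(coeff of dy∧dz)/∂x - ∂(coeff of dx∧dz)/∂y + ∂(coeff of dx∧dy)/∂z
  = ∂/∂x (2*x - 4*z) - ∂/∂y (4*x + 3*y) + ∂/∂z (2*x - 2*y + z).
Each of these terms simplifies to sums of mixed partials that cancel in pairs. The result is 0 (by equality of mixed partials for smooth functions — Schwarz / Clairaut).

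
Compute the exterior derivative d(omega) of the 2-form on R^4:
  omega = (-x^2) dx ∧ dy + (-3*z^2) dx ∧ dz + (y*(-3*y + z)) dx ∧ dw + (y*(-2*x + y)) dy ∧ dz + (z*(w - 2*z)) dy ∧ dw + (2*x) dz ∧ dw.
d(omega) = (6*y - z) dx ∧ dy ∧ dw + (2 - y) dx ∧ dz ∧ dw + (-2*y) dx ∧ dy ∧ dz + (-w + 4*z) dy ∧ dz ∧ dw

For a 2-form omega = sum_{i<j} g_{ij} dx_i ∧ dx_j, the exterior derivative is
  d(omega) = sum_{i<j} d(g_{ij}) ∧ dx_i ∧ dx_j = sum_{i<j, k} (∂g_{ij}/∂x_k) dx_k ∧ dx_i ∧ dx_j.
Expand each term, using dx_k ∧ dx_i ∧ dx_j = sgn(permutation) dx_{(a)} ∧ dx_{(b)} ∧ dx_{(c)} with (a < b < c) sorted:
  d(y*(-3*y + z)) includes (∂/∂y)(y*(-3*y + z)) dy = (-6*y + z) dy, which multiplied by dx ∧ dw gives (6*y - z) dx ∧ dy ∧ dw
  d(y*(-3*y + z)) includes (∂/∂z)(y*(-3*y + z)) dz = (y) dz, which multiplied by dx ∧ dw gives (-y) dx ∧ dz ∧ dw
  d(y*(-2*x + y)) includes (∂/∂x)(y*(-2*x + y)) dx = (-2*y) dx, which multiplied by dy ∧ dz gives (-2*y) dx ∧ dy ∧ dz
  d(z*(w - 2*z)) includes (∂/∂z)(z*(w - 2*z)) dz = (w - 4*z) dz, which multiplied by dy ∧ dw gives (-w + 4*z) dy ∧ dz ∧ dw
  d(2*x) includes (∂/∂x)(2*x) dx = (2) dx, which multiplied by dz ∧ dw gives (2) dx ∧ dz ∧ dw
Collecting like 3-forms: d(omega) = (6*y - z) dx ∧ dy ∧ dw + (2 - y) dx ∧ dz ∧ dw + (-2*y) dx ∧ dy ∧ dz + (-w + 4*z) dy ∧ dz ∧ dw.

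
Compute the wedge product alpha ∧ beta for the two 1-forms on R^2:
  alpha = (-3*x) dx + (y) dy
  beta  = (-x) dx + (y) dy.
alpha ∧ beta = (-2*x*y) dx ∧ dy

Distribute the wedge, using dx_i ∧ dx_j = -dx_j ∧ dx_i and dx_i ∧ dx_i = 0. For each pair (i, j) with i < j, the coefficient of dx_i ∧ dx_j in alpha ∧ beta is (alpha_i * beta_j - alpha_j * beta_i). Collecting: alpha ∧ beta = (-2*x*y) dx ∧ dy.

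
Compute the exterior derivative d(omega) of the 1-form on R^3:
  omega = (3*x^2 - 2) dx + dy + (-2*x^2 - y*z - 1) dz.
d(omega) = (-4*x) dx ∧ dz + (-z) dy ∧ dz

For a 1-form omega = sum_i f_i dx_i, the exterior derivative is
  d(omega) = sum_{i < j} (∂f_j/∂x_i - ∂f_i/∂x_j) dx_i ∧ dx_j.
  coefficient of dx ∧ dz: ∂f_3/∂x - ∂f_1/∂z = ∂(-2*x^2 - y*z - 1)/∂x - ∂(3*x^2 - 2)/∂z = -4*x
  coefficient of dy ∧ dz: ∂f_3/∂y - ∂f_2/∂z = ∂(-2*x^2 - y*z - 1)/∂y - ∂(1)/∂z = -z
Assembling: d(omega) = (-4*x) dx ∧ dz + (-z) dy ∧ dz.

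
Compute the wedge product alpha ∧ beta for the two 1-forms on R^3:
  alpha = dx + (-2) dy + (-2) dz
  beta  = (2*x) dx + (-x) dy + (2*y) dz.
alpha ∧ beta = (3*x) dx ∧ dy + (4*x + 2*y) dx ∧ dz + (-2*x - 4*y) dy ∧ dz

Distribute the wedge, using dx_i ∧ dx_j = -dx_j ∧ dx_i and dx_i ∧ dx_i = 0. For each pair (i, j) with i < j, the coefficient of dx_i ∧ dx_j in alpha ∧ beta is (alpha_i * beta_j - alpha_j * beta_i). Collecting: alpha ∧ beta = (3*x) dx ∧ dy + (4*x + 2*y) dx ∧ dz + (-2*x - 4*y) dy ∧ dz.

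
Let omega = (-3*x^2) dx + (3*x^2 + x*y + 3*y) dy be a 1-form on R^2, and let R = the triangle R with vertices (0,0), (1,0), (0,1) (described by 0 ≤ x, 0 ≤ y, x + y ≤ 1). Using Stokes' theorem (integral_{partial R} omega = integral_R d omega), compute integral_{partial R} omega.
integral_(partial R) omega = 7/6

Stokes: integral_partial_R omega = integral_R d omega with d omega = (∂Q/∂x - ∂P/∂y) dx ∧ dy.
  ∂Q/∂x = 6*x + y
  ∂P/∂y = 0
  integrand = ∂Q/∂x - ∂P/∂y = 6*x + y.
Integrating over R: integral_0^1 integral_0^{1-x} (6*x + y) dy dx = 7/6.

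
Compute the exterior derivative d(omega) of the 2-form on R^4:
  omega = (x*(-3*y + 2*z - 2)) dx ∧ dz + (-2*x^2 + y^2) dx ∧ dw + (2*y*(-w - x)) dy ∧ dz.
d(omega) = (3*x - 2*y) dx ∧ dy ∧ dz + (-2*y) dx ∧ dy ∧ dw + (-2*y) dy ∧ dz ∧ dw

For a 2-form omega = sum_{i<j} g_{ij} dx_i ∧ dx_j, the exterior derivative is
  d(omega) = sum_{i<j} d(g_{ij}) ∧ dx_i ∧ dx_j = sum_{i<j, k} (∂g_{ij}/∂x_k) dx_k ∧ dx_i ∧ dx_j.
Expand each term, using dx_k ∧ dx_i ∧ dx_j = sgn(permutation) dx_{(a)} ∧ dx_{(b)} ∧ dx_{(c)} with (a < b < c) sorted:
  d(x*(-3*y + 2*z - 2)) includes (∂/∂y)(x*(-3*y + 2*z - 2)) dy = (-3*x) dy, which multiplied by dx ∧ dz gives (3*x) dx ∧ dy ∧ dz
  d(-2*x^2 + y^2) includes (∂/∂y)(-2*x^2 + y^2) dy = (2*y) dy, which multiplied by dx ∧ dw gives (-2*y) dx ∧ dy ∧ dw
  d(2*y*(-w - x)) includes (∂/∂x)(2*y*(-w - x)) dx = (-2*y) dx, which multiplied by dy ∧ dz gives (-2*y) dx ∧ dy ∧ dz
  d(2*y*(-w - x)) includes (∂/∂w)(2*y*(-w - x)) dw = (-2*y) dw, which multiplied by dy ∧ dz gives (-2*y) dy ∧ dz ∧ dw
Collecting like 3-forms: d(omega) = (3*x - 2*y) dx ∧ dy ∧ dz + (-2*y) dx ∧ dy ∧ dw + (-2*y) dy ∧ dz ∧ dw.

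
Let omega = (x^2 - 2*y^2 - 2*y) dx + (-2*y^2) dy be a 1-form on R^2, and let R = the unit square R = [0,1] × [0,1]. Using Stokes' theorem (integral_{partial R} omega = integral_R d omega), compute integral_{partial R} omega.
integral_(partial R) omega = 4

Stokes: integral_partial_R omega = integral_R d omega with d omega = (∂Q/∂x - ∂P/∂y) dx ∧ dy.
  ∂Q/∂x = 0
  ∂P/∂y = -4*y - 2
  integrand = ∂Q/∂x - ∂P/∂y = 4*y + 2.
Integrating over R: integral_0^1 integral_0^1 (4*y + 2) dx dy = 4.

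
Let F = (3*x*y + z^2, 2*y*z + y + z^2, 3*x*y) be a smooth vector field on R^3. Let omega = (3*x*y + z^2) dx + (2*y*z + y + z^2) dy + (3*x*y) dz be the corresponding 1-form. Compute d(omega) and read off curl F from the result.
d(omega) = (3*x - 2*y - 2*z) dy ∧ dz + (-3*y + 2*z) dz ∧ dx + (-3*x) dx ∧ dy; curl F = (3*x - 2*y - 2*z, -3*y + 2*z, -3*x)

d omega = sum_{i<j} (∂f_j/∂x_i - ∂f_i/∂x_j) dx_i ∧ dx_j. Under the identification (dy ∧ dz, dz ∧ dx, dx ∧ dy) ↔ (e_x, e_y, e_z), the coefficients are exactly the components of curl F. Compute:
  ∂R/∂y - ∂Q/∂z = (3*x) - (2*y + 2*z) = 3*x - 2*y - 2*z
  ∂P/∂z - ∂R/∂x = (2*z) - (3*y) = -3*y + 2*z
  ∂Q/∂x - ∂P/∂y = (0) - (3*x) = -3*x.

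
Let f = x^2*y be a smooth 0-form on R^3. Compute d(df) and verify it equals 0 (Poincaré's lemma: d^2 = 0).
d(df) = 0

Step 1: df = sum_i (∂f/∂x_i) dx_i = (2*x*y) dx + (x^2) dy + (0) dz.
Step 2: Apply d again. Using the 1-form formula, the coefficient of dx ∧ dy in d(df) is ∂^2 f/∂x ∂y - ∂^2 f/∂y ∂x = (2*x) - (2*x) = 0 (equality of mixed partials for smooth f).
Similarly for dx ∧ dz and dy ∧ dz — all coefficients vanish. So d(df) = 0.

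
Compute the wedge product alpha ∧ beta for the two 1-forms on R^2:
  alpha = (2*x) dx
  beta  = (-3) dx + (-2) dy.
alpha ∧ beta = (-4*x) dx ∧ dy

Distribute the wedge, using dx_i ∧ dx_j = -dx_j ∧ dx_i and dx_i ∧ dx_i = 0. For each pair (i, j) with i < j, the coefficient of dx_i ∧ dx_j in alpha ∧ beta is (alpha_i * beta_j - alpha_j * beta_i). Collecting: alpha ∧ beta = (-4*x) dx ∧ dy.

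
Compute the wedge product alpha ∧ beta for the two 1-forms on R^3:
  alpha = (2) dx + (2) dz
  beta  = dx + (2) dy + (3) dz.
alpha ∧ beta = (4) dx ∧ dy + (4) dx ∧ dz + (-4) dy ∧ dz

Distribute the wedge, using dx_i ∧ dx_j = -dx_j ∧ dx_i and dx_i ∧ dx_i = 0. For each pair (i, j) with i < j, the coefficient of dx_i ∧ dx_j in alpha ∧ beta is (alpha_i * beta_j - alpha_j * beta_i). Collecting: alpha ∧ beta = (4) dx ∧ dy + (4) dx ∧ dz + (-4) dy ∧ dz.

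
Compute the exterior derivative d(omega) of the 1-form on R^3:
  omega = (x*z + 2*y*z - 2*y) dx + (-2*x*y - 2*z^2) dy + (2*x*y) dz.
d(omega) = (-2*y - 2*z + 2) dx ∧ dy + (-x) dx ∧ dz + (2*x + 4*z) dy ∧ dz

For a 1-form omega = sum_i f_i dx_i, the exterior derivative is
  d(omega) = sum_{i < j} (∂f_j/∂x_i - ∂f_i/∂x_j) dx_i ∧ dx_j.
  coefficient of dx ∧ dy: ∂f_2/∂x - ∂f_1/∂y = ∂(-2*x*y - 2*z^2)/∂x - ∂(x*z + 2*y*z - 2*y)/∂y = -2*y - 2*z + 2
  coefficient of dx ∧ dz: ∂f_3/∂x - ∂f_1/∂z = ∂(2*x*y)/∂x - ∂(x*z + 2*y*z - 2*y)/∂z = -x
  coefficient of dy ∧ dz: ∂f_3/∂y - ∂f_2/∂z = ∂(2*x*y)/∂y - ∂(-2*x*y - 2*z^2)/∂z = 2*x + 4*z
Assembling: d(omega) = (-2*y - 2*z + 2) dx ∧ dy + (-x) dx ∧ dz + (2*x + 4*z) dy ∧ dz.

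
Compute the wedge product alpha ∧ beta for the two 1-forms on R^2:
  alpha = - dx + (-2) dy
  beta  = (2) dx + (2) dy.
alpha ∧ beta = (2) dx ∧ dy

Distribute the wedge, using dx_i ∧ dx_j = -dx_j ∧ dx_i and dx_i ∧ dx_i = 0. For each pair (i, j) with i < j, the coefficient of dx_i ∧ dx_j in alpha ∧ beta is (alpha_i * beta_j - alpha_j * beta_i). Collecting: alpha ∧ beta = (2) dx ∧ dy.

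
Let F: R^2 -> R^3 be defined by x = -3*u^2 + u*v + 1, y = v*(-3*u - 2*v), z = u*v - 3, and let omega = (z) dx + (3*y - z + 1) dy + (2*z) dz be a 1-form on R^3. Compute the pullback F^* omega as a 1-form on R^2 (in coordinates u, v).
F^* omega = (-6*u^2*v + 33*u*v^2 + 18*u + 18*v^3 - 21*v) du + (33*u^2*v + 58*u*v^2 - 21*u + 24*v^3 - 16*v) dv

Using F^*(f dg) = (f ∘ F) d(g ∘ F), substitute each coordinate x_i by F_i(u, v) in f_i, and replace dx_i by d F_i = (∂F_i/∂u) du + (∂F_i/∂v) dv.
  For the x component: f_1(F) = u*v - 3; d F_1 = (-6*u + v) du + (u) dv
  For the y component: f_2(F) = -10*u*v - 6*v^2 + 4; d F_2 = (-3*v) du + (-3*u - 4*v) dv
  For the z component: f_3(F) = 2*u*v - 6; d F_3 = (v) du + (u) dv
Combining and collecting du, dv coefficients:
  coeff of du: -6*u^2*v + 33*u*v^2 + 18*u + 18*v^3 - 21*v
  coeff of dv: 33*u^2*v + 58*u*v^2 - 21*u + 24*v^3 - 16*v
F^* omega = (-6*u^2*v + 33*u*v^2 + 18*u + 18*v^3 - 21*v) du + (33*u^2*v + 58*u*v^2 - 21*u + 24*v^3 - 16*v) dv.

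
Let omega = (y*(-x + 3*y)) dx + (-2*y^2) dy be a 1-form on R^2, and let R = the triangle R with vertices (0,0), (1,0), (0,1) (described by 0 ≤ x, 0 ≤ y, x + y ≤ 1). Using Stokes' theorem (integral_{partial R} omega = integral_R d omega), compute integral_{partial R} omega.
integral_(partial R) omega = -5/6

Stokes: integral_partial_R omega = integral_R d omega with d omega = (∂Q/∂x - ∂P/∂y) dx ∧ dy.
  ∂Q/∂x = 0
  ∂P/∂y = -x + 6*y
  integrand = ∂Q/∂x - ∂P/∂y = x - 6*y.
Integrating over R: integral_0^1 integral_0^{1-x} (x - 6*y) dy dx = -5/6.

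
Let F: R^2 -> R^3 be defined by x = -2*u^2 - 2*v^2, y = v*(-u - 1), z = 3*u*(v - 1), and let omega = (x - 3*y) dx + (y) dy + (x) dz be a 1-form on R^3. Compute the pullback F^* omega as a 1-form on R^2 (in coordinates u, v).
F^* omega = (8*u^3 - 18*u^2*v + 6*u^2 + 9*u*v^2 - 12*u*v - 6*v^3 + 7*v^2) du + (-6*u^3 + 9*u^2*v - 18*u*v^2 + 2*u*v + 8*v^3 - 12*v^2 + v) dv

Using F^*(f dg) = (f ∘ F) d(g ∘ F), substitute each coordinate x_i by F_i(u, v) in f_i, and replace dx_i by d F_i = (∂F_i/∂u) du + (∂F_i/∂v) dv.
  For the x component: f_1(F) = -2*u^2 + 3*u*v - 2*v^2 + 3*v; d F_1 = (-4*u) du + (-4*v) dv
  For the y component: f_2(F) = v*(-u - 1); d F_2 = (-v) du + (-u - 1) dv
  For the z component: f_3(F) = -2*u^2 - 2*v^2; d F_3 = (3*v - 3) du + (3*u) dv
Combining and collecting du, dv coefficients:
  coeff of du: 8*u^3 - 18*u^2*v + 6*u^2 + 9*u*v^2 - 12*u*v - 6*v^3 + 7*v^2
  coeff of dv: -6*u^3 + 9*u^2*v - 18*u*v^2 + 2*u*v + 8*v^3 - 12*v^2 + v
F^* omega = (8*u^3 - 18*u^2*v + 6*u^2 + 9*u*v^2 - 12*u*v - 6*v^3 + 7*v^2) du + (-6*u^3 + 9*u^2*v - 18*u*v^2 + 2*u*v + 8*v^3 - 12*v^2 + v) dv.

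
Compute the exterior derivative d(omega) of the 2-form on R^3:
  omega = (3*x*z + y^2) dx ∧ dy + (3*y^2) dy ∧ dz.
d(omega) = (3*x) dx ∧ dy ∧ dz

For a 2-form omega = sum_{i<j} g_{ij} dx_i ∧ dx_j, the exterior derivative is
  d(omega) = sum_{i<j} d(g_{ij}) ∧ dx_i ∧ dx_j = sum_{i<j, k} (∂g_{ij}/∂x_k) dx_k ∧ dx_i ∧ dx_j.
Expand each term, using dx_k ∧ dx_i ∧ dx_j = sgn(permutation) dx_{(a)} ∧ dx_{(b)} ∧ dx_{(c)} with (a < b < c) sorted:
  d(3*x*z + y^2) includes (∂/∂z)(3*x*z + y^2) dz = (3*x) dz, which multiplied by dx ∧ dy gives (3*x) dx ∧ dy ∧ dz
Collecting like 3-forms: d(omega) = (3*x) dx ∧ dy ∧ dz.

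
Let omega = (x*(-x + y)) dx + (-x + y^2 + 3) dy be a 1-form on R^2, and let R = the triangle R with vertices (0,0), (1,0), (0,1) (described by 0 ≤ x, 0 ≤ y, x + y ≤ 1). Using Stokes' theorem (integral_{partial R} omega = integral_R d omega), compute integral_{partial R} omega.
integral_(partial R) omega = -2/3

Stokes: integral_partial_R omega = integral_R d omega with d omega = (∂Q/∂x - ∂P/∂y) dx ∧ dy.
  ∂Q/∂x = -1
  ∂P/∂y = x
  integrand = ∂Q/∂x - ∂P/∂y = -x - 1.
Integrating over R: integral_0^1 integral_0^{1-x} (-x - 1) dy dx = -2/3.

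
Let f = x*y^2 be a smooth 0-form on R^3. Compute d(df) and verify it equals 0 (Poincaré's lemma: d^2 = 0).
d(df) = 0

Step 1: df = sum_i (∂f/∂x_i) dx_i = (y^2) dx + (2*x*y) dy + (0) dz.
Step 2: Apply d again. Using the 1-form formula, the coefficient of dx ∧ dy in d(df) is ∂^2 f/∂x ∂y - ∂^2 f/∂y ∂x = (2*y) - (2*y) = 0 (equality of mixed partials for smooth f).
Similarly for dx ∧ dz and dy ∧ dz — all coefficients vanish. So d(df) = 0.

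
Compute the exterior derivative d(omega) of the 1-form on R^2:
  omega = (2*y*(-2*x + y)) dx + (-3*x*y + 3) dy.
d(omega) = (4*x - 7*y) dx ∧ dy

For a 1-form omega = sum_i f_i dx_i, the exterior derivative is
  d(omega) = sum_{i < j} (∂f_j/∂x_i - ∂f_i/∂x_j) dx_i ∧ dx_j.
  coefficient of dx ∧ dy: ∂f_2/∂x - ∂f_1/∂y = ∂(-3*x*y + 3)/∂x - ∂(2*y*(-2*x + y))/∂y = 4*x - 7*y
Assembling: d(omega) = (4*x - 7*y) dx ∧ dy.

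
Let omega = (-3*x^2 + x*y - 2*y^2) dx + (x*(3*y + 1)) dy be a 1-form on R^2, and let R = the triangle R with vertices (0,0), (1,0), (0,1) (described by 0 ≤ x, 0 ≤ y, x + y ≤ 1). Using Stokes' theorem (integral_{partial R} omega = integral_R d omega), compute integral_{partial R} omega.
integral_(partial R) omega = 3/2

Stokes: integral_partial_R omega = integral_R d omega with d omega = (∂Q/∂x - ∂P/∂y) dx ∧ dy.
  ∂Q/∂x = 3*y + 1
  ∂P/∂y = x - 4*y
  integrand = ∂Q/∂x - ∂P/∂y = -x + 7*y + 1.
Integrating over R: integral_0^1 integral_0^{1-x} (-x + 7*y + 1) dy dx = 3/2.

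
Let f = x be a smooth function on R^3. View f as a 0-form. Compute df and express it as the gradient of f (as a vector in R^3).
df = (1) dx + (0) dy + (0) dz; grad f = (1, 0, 0)

For a 0-form f, d f = (∂f/∂x) dx + (∂f/∂y) dy + (∂f/∂z) dz. The components of the vector representation are exactly the entries of grad f in Cartesian coordinates:
  ∂f/∂x = 1
  ∂f/∂y = 0
  ∂f/∂z = 0.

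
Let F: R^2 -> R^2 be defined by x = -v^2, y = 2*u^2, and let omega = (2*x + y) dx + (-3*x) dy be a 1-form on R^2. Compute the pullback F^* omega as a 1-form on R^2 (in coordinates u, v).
F^* omega = (12*u*v^2) du + (4*v*(-u^2 + v^2)) dv

Using F^*(f dg) = (f ∘ F) d(g ∘ F), substitute each coordinate x_i by F_i(u, v) in f_i, and replace dx_i by d F_i = (∂F_i/∂u) du + (∂F_i/∂v) dv.
  For the x component: f_1(F) = 2*u^2 - 2*v^2; d F_1 = (0) du + (-2*v) dv
  For the y component: f_2(F) = 3*v^2; d F_2 = (4*u) du + (0) dv
Combining and collecting du, dv coefficients:
  coeff of du: 12*u*v^2
  coeff of dv: 4*v*(-u^2 + v^2)
F^* omega = (12*u*v^2) du + (4*v*(-u^2 + v^2)) dv.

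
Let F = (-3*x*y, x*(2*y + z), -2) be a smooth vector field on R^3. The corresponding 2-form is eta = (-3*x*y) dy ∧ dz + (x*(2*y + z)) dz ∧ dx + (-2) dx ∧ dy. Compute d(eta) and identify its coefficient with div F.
d(eta) = (2*x - 3*y) dx ∧ dy ∧ dz; div F = 2*x - 3*y

For a 2-form in R^3 of the form above, applying d gives a 3-form with coefficient ∂P/∂x + ∂Q/∂y + ∂R/∂z:
  ∂P/∂x = -3*y
  ∂Q/∂y = 2*x
  ∂R/∂z = 0
Sum = 2*x - 3*y, which is exactly div F.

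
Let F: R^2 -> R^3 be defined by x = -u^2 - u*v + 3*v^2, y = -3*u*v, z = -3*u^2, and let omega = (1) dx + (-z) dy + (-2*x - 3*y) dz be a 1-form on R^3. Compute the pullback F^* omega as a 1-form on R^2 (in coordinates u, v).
F^* omega = (-12*u^3 - 75*u^2*v + 36*u*v^2 - 2*u - v) du + (-9*u^3 - u + 6*v) dv

Using F^*(f dg) = (f ∘ F) d(g ∘ F), substitute each coordinate x_i by F_i(u, v) in f_i, and replace dx_i by d F_i = (∂F_i/∂u) du + (∂F_i/∂v) dv.
  For the x component: f_1(F) = 1; d F_1 = (-2*u - v) du + (-u + 6*v) dv
  For the y component: f_2(F) = 3*u^2; d F_2 = (-3*v) du + (-3*u) dv
  For the z component: f_3(F) = 2*u^2 + 11*u*v - 6*v^2; d F_3 = (-6*u) du + (0) dv
Combining and collecting du, dv coefficients:
  coeff of du: -12*u^3 - 75*u^2*v + 36*u*v^2 - 2*u - v
  coeff of dv: -9*u^3 - u + 6*v
F^* omega = (-12*u^3 - 75*u^2*v + 36*u*v^2 - 2*u - v) du + (-9*u^3 - u + 6*v) dv.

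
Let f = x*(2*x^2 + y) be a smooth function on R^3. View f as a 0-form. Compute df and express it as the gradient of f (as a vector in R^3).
df = (6*x^2 + y) dx + (x) dy + (0) dz; grad f = (6*x^2 + y, x, 0)

For a 0-form f, d f = (∂f/∂x) dx + (∂f/∂y) dy + (∂f/∂z) dz. The components of the vector representation are exactly the entries of grad f in Cartesian coordinates:
  ∂f/∂x = 6*x^2 + y
  ∂f/∂y = x
  ∂f/∂z = 0.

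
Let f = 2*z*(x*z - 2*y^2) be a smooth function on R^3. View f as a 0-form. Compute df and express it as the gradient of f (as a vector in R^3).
df = (2*z^2) dx + (-8*y*z) dy + (4*x*z - 4*y^2) dz; grad f = (2*z^2, -8*y*z, 4*x*z - 4*y^2)

For a 0-form f, d f = (∂f/∂x) dx + (∂f/∂y) dy + (∂f/∂z) dz. The components of the vector representation are exactly the entries of grad f in Cartesian coordinates:
  ∂f/∂x = 2*z^2
  ∂f/∂y = -8*y*z
  ∂f/∂z = 4*x*z - 4*y^2.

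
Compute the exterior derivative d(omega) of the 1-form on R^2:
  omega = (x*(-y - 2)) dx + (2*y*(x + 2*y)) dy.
d(omega) = (x + 2*y) dx ∧ dy

For a 1-form omega = sum_i f_i dx_i, the exterior derivative is
  d(omega) = sum_{i < j} (∂f_j/∂x_i - ∂f_i/∂x_j) dx_i ∧ dx_j.
  coefficient of dx ∧ dy: ∂f_2/∂x - ∂f_1/∂y = ∂(2*y*(x + 2*y))/∂x - ∂(x*(-y - 2))/∂y = x + 2*y
Assembling: d(omega) = (x + 2*y) dx ∧ dy.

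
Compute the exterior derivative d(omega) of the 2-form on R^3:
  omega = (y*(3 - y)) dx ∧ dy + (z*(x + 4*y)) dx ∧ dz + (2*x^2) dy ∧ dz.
d(omega) = (4*x - 4*z) dx ∧ dy ∧ dz

For a 2-form omega = sum_{i<j} g_{ij} dx_i ∧ dx_j, the exterior derivative is
  d(omega) = sum_{i<j} d(g_{ij}) ∧ dx_i ∧ dx_j = sum_{i<j, k} (∂g_{ij}/∂x_k) dx_k ∧ dx_i ∧ dx_j.
Expand each term, using dx_k ∧ dx_i ∧ dx_j = sgn(permutation) dx_{(a)} ∧ dx_{(b)} ∧ dx_{(c)} with (a < b < c) sorted:
  d(z*(x + 4*y)) includes (∂/∂y)(z*(x + 4*y)) dy = (4*z) dy, which multiplied by dx ∧ dz gives (-4*z) dx ∧ dy ∧ dz
  d(2*x^2) includes (∂/∂x)(2*x^2) dx = (4*x) dx, which multiplied by dy ∧ dz gives (4*x) dx ∧ dy ∧ dz
Collecting like 3-forms: d(omega) = (4*x - 4*z) dx ∧ dy ∧ dz.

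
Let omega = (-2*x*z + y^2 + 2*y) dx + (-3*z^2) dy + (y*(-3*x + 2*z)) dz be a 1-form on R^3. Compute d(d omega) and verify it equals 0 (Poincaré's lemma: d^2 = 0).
d(d omega) = 0

Step 1: d omega = sum_{i<j} (∂f_j/∂x_i - ∂f_i/∂x_j) dx_i ∧ dx_j:
  coeff of dx ∧ dy: -2*y - 2
  coeff of dx ∧ dz: 2*x - 3*y
  coeff of dy ∧ dz: -3*x + 8*z
Step 2: Apply d again to each 2-form coefficient. The only possible 3-form in R^3 is dx ∧ dy ∧ dz, with coefficient
  ∂(coeff of dy∧dz)/∂x - ∂(coeff of dx∧dz)/∂y + ∂(coeff of dx∧dy)/∂z
  = ∂/∂x (-3*x + 8*z) - ∂/∂y (2*x - 3*y) + ∂/∂z (-2*y - 2).
Each of these terms simplifies to sums of mixed partials that cancel in pairs. The result is 0 (by equality of mixed partials for smooth functions — Schwarz / Clairaut).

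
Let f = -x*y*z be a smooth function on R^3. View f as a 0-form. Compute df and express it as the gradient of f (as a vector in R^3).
df = (-y*z) dx + (-x*z) dy + (-x*y) dz; grad f = (-y*z, -x*z, -x*y)

For a 0-form f, d f = (∂f/∂x) dx + (∂f/∂y) dy + (∂f/∂z) dz. The components of the vector representation are exactly the entries of grad f in Cartesian coordinates:
  ∂f/∂x = -y*z
  ∂f/∂y = -x*z
  ∂f/∂z = -x*y.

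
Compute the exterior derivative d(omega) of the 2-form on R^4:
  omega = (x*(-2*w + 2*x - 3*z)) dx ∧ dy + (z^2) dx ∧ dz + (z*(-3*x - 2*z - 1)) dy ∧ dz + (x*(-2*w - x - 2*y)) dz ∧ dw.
d(omega) = (-3*x - 3*z) dx ∧ dy ∧ dz + (-2*x) dx ∧ dy ∧ dw + (-2*w - 2*x - 2*y) dx ∧ dz ∧ dw + (-2*x) dy ∧ dz ∧ dw

For a 2-form omega = sum_{i<j} g_{ij} dx_i ∧ dx_j, the exterior derivative is
  d(omega) = sum_{i<j} d(g_{ij}) ∧ dx_i ∧ dx_j = sum_{i<j, k} (∂g_{ij}/∂x_k) dx_k ∧ dx_i ∧ dx_j.
Expand each term, using dx_k ∧ dx_i ∧ dx_j = sgn(permutation) dx_{(a)} ∧ dx_{(b)} ∧ dx_{(c)} with (a < b < c) sorted:
  d(x*(-2*w + 2*x - 3*z)) includes (∂/∂z)(x*(-2*w + 2*x - 3*z)) dz = (-3*x) dz, which multiplied by dx ∧ dy gives (-3*x) dx ∧ dy ∧ dz
  d(x*(-2*w + 2*x - 3*z)) includes (∂/∂w)(x*(-2*w + 2*x - 3*z)) dw = (-2*x) dw, which multiplied by dx ∧ dy gives (-2*x) dx ∧ dy ∧ dw
  d(z*(-3*x - 2*z - 1)) includes (∂/∂x)(z*(-3*x - 2*z - 1)) dx = (-3*z) dx, which multiplied by dy ∧ dz gives (-3*z) dx ∧ dy ∧ dz
  d(x*(-2*w - x - 2*y)) includes (∂/∂x)(x*(-2*w - x - 2*y)) dx = (-2*w - 2*x - 2*y) dx, which multiplied by dz ∧ dw gives (-2*w - 2*x - 2*y) dx ∧ dz ∧ dw
  d(x*(-2*w - x - 2*y)) includes (∂/∂y)(x*(-2*w - x - 2*y)) dy = (-2*x) dy, which multiplied by dz ∧ dw gives (-2*x) dy ∧ dz ∧ dw
Collecting like 3-forms: d(omega) = (-3*x - 3*z) dx ∧ dy ∧ dz + (-2*x) dx ∧ dy ∧ dw + (-2*w - 2*x - 2*y) dx ∧ dz ∧ dw + (-2*x) dy ∧ dz ∧ dw.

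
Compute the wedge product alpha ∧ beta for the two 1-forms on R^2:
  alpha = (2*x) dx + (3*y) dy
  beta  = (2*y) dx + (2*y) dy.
alpha ∧ beta = (2*y*(2*x - 3*y)) dx ∧ dy

Distribute the wedge, using dx_i ∧ dx_j = -dx_j ∧ dx_i and dx_i ∧ dx_i = 0. For each pair (i, j) with i < j, the coefficient of dx_i ∧ dx_j in alpha ∧ beta is (alpha_i * beta_j - alpha_j * beta_i). Collecting: alpha ∧ beta = (2*y*(2*x - 3*y)) dx ∧ dy.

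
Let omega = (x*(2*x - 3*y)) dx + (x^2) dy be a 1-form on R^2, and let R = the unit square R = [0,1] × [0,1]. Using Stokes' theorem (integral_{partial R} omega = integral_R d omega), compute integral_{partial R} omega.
integral_(partial R) omega = 5/2

Stokes: integral_partial_R omega = integral_R d omega with d omega = (∂Q/∂x - ∂P/∂y) dx ∧ dy.
  ∂Q/∂x = 2*x
  ∂P/∂y = -3*x
  integrand = ∂Q/∂x - ∂P/∂y = 5*x.
Integrating over R: integral_0^1 integral_0^1 (5*x) dx dy = 5/2.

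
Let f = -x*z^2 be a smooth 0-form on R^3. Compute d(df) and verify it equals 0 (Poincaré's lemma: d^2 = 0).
d(df) = 0

Step 1: df = sum_i (∂f/∂x_i) dx_i = (-z^2) dx + (0) dy + (-2*x*z) dz.
Step 2: Apply d again. Using the 1-form formula, the coefficient of dx ∧ dy in d(df) is ∂^2 f/∂x ∂y - ∂^2 f/∂y ∂x = (0) - (0) = 0 (equality of mixed partials for smooth f).
Similarly for dx ∧ dz and dy ∧ dz — all coefficients vanish. So d(df) = 0.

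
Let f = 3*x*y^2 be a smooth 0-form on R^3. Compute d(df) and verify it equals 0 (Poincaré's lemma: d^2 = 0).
d(df) = 0

Step 1: df = sum_i (∂f/∂x_i) dx_i = (3*y^2) dx + (6*x*y) dy + (0) dz.
Step 2: Apply d again. Using the 1-form formula, the coefficient of dx ∧ dy in d(df) is ∂^2 f/∂x ∂y - ∂^2 f/∂y ∂x = (6*y) - (6*y) = 0 (equality of mixed partials for smooth f).
Similarly for dx ∧ dz and dy ∧ dz — all coefficients vanish. So d(df) = 0.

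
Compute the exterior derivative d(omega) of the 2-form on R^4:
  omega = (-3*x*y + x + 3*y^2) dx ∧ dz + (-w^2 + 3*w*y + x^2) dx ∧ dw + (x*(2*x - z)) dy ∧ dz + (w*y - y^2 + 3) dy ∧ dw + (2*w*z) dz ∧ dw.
d(omega) = (7*x - 6*y - z) dx ∧ dy ∧ dz + (-3*w) dx ∧ dy ∧ dw

For a 2-form omega = sum_{i<j} g_{ij} dx_i ∧ dx_j, the exterior derivative is
  d(omega) = sum_{i<j} d(g_{ij}) ∧ dx_i ∧ dx_j = sum_{i<j, k} (∂g_{ij}/∂x_k) dx_k ∧ dx_i ∧ dx_j.
Expand each term, using dx_k ∧ dx_i ∧ dx_j = sgn(permutation) dx_{(a)} ∧ dx_{(b)} ∧ dx_{(c)} with (a < b < c) sorted:
  d(-3*x*y + x + 3*y^2) includes (∂/∂y)(-3*x*y + x + 3*y^2) dy = (-3*x + 6*y) dy, which multiplied by dx ∧ dz gives (3*x - 6*y) dx ∧ dy ∧ dz
  d(-w^2 + 3*w*y + x^2) includes (∂/∂y)(-w^2 + 3*w*y + x^2) dy = (3*w) dy, which multiplied by dx ∧ dw gives (-3*w) dx ∧ dy ∧ dw
  d(x*(2*x - z)) includes (∂/∂x)(x*(2*x - z)) dx = (4*x - z) dx, which multiplied by dy ∧ dz gives (4*x - z) dx ∧ dy ∧ dz
Collecting like 3-forms: d(omega) = (7*x - 6*y - z) dx ∧ dy ∧ dz + (-3*w) dx ∧ dy ∧ dw.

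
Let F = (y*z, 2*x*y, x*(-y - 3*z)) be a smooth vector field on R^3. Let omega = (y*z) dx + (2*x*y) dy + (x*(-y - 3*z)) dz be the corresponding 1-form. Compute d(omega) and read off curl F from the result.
d(omega) = (-x) dy ∧ dz + (2*y + 3*z) dz ∧ dx + (2*y - z) dx ∧ dy; curl F = (-x, 2*y + 3*z, 2*y - z)

d omega = sum_{i<j} (∂f_j/∂x_i - ∂f_i/∂x_j) dx_i ∧ dx_j. Under the identification (dy ∧ dz, dz ∧ dx, dx ∧ dy) ↔ (e_x, e_y, e_z), the coefficients are exactly the components of curl F. Compute:
  ∂R/∂y - ∂Q/∂z = (-x) - (0) = -x
  ∂P/∂z - ∂R/∂x = (y) - (-y - 3*z) = 2*y + 3*z
  ∂Q/∂x - ∂P/∂y = (2*y) - (z) = 2*y - z.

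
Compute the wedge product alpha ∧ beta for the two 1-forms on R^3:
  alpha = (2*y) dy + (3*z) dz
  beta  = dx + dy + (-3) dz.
alpha ∧ beta = (-2*y) dx ∧ dy + (-6*y - 3*z) dy ∧ dz + (-3*z) dx ∧ dz

Distribute the wedge, using dx_i ∧ dx_j = -dx_j ∧ dx_i and dx_i ∧ dx_i = 0. For each pair (i, j) with i < j, the coefficient of dx_i ∧ dx_j in alpha ∧ beta is (alpha_i * beta_j - alpha_j * beta_i). Collecting: alpha ∧ beta = (-2*y) dx ∧ dy + (-6*y - 3*z) dy ∧ dz + (-3*z) dx ∧ dz.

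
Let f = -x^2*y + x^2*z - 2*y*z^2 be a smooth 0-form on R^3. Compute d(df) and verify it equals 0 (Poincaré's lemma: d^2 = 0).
d(df) = 0

Step 1: df = sum_i (∂f/∂x_i) dx_i = (2*x*(-y + z)) dx + (-x^2 - 2*z^2) dy + (x^2 - 4*y*z) dz.
Step 2: Apply d again. Using the 1-form formula, the coefficient of dx ∧ dy in d(df) is ∂^2 f/∂x ∂y - ∂^2 f/∂y ∂x = (-2*x) - (-2*x) = 0 (equality of mixed partials for smooth f).
Similarly for dx ∧ dz and dy ∧ dz — all coefficients vanish. So d(df) = 0.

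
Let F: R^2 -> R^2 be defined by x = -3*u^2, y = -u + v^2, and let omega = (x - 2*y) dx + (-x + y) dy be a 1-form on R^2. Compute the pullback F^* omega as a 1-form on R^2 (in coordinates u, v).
F^* omega = (18*u^3 - 15*u^2 + 12*u*v^2 + u - v^2) du + (2*v*(3*u^2 - u + v^2)) dv

Using F^*(f dg) = (f ∘ F) d(g ∘ F), substitute each coordinate x_i by F_i(u, v) in f_i, and replace dx_i by d F_i = (∂F_i/∂u) du + (∂F_i/∂v) dv.
  For the x component: f_1(F) = -3*u^2 + 2*u - 2*v^2; d F_1 = (-6*u) du + (0) dv
  For the y component: f_2(F) = 3*u^2 - u + v^2; d F_2 = (-1) du + (2*v) dv
Combining and collecting du, dv coefficients:
  coeff of du: 18*u^3 - 15*u^2 + 12*u*v^2 + u - v^2
  coeff of dv: 2*v*(3*u^2 - u + v^2)
F^* omega = (18*u^3 - 15*u^2 + 12*u*v^2 + u - v^2) du + (2*v*(3*u^2 - u + v^2)) dv.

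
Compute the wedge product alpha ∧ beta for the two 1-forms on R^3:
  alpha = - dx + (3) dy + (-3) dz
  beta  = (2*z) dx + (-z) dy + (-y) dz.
alpha ∧ beta = (-5*z) dx ∧ dy + (y + 6*z) dx ∧ dz + (-3*y - 3*z) dy ∧ dz

Distribute the wedge, using dx_i ∧ dx_j = -dx_j ∧ dx_i and dx_i ∧ dx_i = 0. For each pair (i, j) with i < j, the coefficient of dx_i ∧ dx_j in alpha ∧ beta is (alpha_i * beta_j - alpha_j * beta_i). Collecting: alpha ∧ beta = (-5*z) dx ∧ dy + (y + 6*z) dx ∧ dz + (-3*y - 3*z) dy ∧ dz.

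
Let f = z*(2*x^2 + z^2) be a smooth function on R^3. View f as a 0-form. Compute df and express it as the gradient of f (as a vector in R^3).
df = (4*x*z) dx + (0) dy + (2*x^2 + 3*z^2) dz; grad f = (4*x*z, 0, 2*x^2 + 3*z^2)

For a 0-form f, d f = (∂f/∂x) dx + (∂f/∂y) dy + (∂f/∂z) dz. The components of the vector representation are exactly the entries of grad f in Cartesian coordinates:
  ∂f/∂x = 4*x*z
  ∂f/∂y = 0
  ∂f/∂z = 2*x^2 + 3*z^2.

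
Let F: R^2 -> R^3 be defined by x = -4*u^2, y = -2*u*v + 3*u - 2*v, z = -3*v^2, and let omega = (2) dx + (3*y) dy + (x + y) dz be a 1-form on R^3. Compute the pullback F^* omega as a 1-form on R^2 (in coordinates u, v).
F^* omega = (12*u*v^2 - 36*u*v + 11*u + 12*v^2 - 18*v) du + (36*u^2*v - 18*u^2 + 12*u*v^2 + 6*u*v - 18*u + 12*v^2 + 12*v) dv

Using F^*(f dg) = (f ∘ F) d(g ∘ F), substitute each coordinate x_i by F_i(u, v) in f_i, and replace dx_i by d F_i = (∂F_i/∂u) du + (∂F_i/∂v) dv.
  For the x component: f_1(F) = 2; d F_1 = (-8*u) du + (0) dv
  For the y component: f_2(F) = -6*u*v + 9*u - 6*v; d F_2 = (3 - 2*v) du + (-2*u - 2) dv
  For the z component: f_3(F) = -4*u^2 - 2*u*v + 3*u - 2*v; d F_3 = (0) du + (-6*v) dv
Combining and collecting du, dv coefficients:
  coeff of du: 12*u*v^2 - 36*u*v + 11*u + 12*v^2 - 18*v
  coeff of dv: 36*u^2*v - 18*u^2 + 12*u*v^2 + 6*u*v - 18*u + 12*v^2 + 12*v
F^* omega = (12*u*v^2 - 36*u*v + 11*u + 12*v^2 - 18*v) du + (36*u^2*v - 18*u^2 + 12*u*v^2 + 6*u*v - 18*u + 12*v^2 + 12*v) dv.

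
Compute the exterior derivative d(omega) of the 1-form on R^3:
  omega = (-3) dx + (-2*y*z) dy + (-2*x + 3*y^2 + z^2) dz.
d(omega) = (-2) dx ∧ dz + (8*y) dy ∧ dz

For a 1-form omega = sum_i f_i dx_i, the exterior derivative is
  d(omega) = sum_{i < j} (∂f_j/∂x_i - ∂f_i/∂x_j) dx_i ∧ dx_j.
  coefficient of dx ∧ dz: ∂f_3/∂x - ∂f_1/∂z = ∂(-2*x + 3*y^2 + z^2)/∂x - ∂(-3)/∂z = -2
  coefficient of dy ∧ dz: ∂f_3/∂y - ∂f_2/∂z = ∂(-2*x + 3*y^2 + z^2)/∂y - ∂(-2*y*z)/∂z = 8*y
Assembling: d(omega) = (-2) dx ∧ dz + (8*y) dy ∧ dz.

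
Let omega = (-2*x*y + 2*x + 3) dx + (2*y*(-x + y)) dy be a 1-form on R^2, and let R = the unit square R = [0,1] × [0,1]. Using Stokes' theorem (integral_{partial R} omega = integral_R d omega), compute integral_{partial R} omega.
integral_(partial R) omega = 0

Stokes: integral_partial_R omega = integral_R d omega with d omega = (∂Q/∂x - ∂P/∂y) dx ∧ dy.
  ∂Q/∂x = -2*y
  ∂P/∂y = -2*x
  integrand = ∂Q/∂x - ∂P/∂y = 2*x - 2*y.
Integrating over R: integral_0^1 integral_0^1 (2*x - 2*y) dx dy = 0.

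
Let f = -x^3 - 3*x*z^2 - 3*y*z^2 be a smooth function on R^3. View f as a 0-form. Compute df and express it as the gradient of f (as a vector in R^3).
df = (-3*x^2 - 3*z^2) dx + (-3*z^2) dy + (6*z*(-x - y)) dz; grad f = (-3*x^2 - 3*z^2, -3*z^2, 6*z*(-x - y))

For a 0-form f, d f = (∂f/∂x) dx + (∂f/∂y) dy + (∂f/∂z) dz. The components of the vector representation are exactly the entries of grad f in Cartesian coordinates:
  ∂f/∂x = -3*x^2 - 3*z^2
  ∂f/∂y = -3*z^2
  ∂f/∂z = 6*z*(-x - y).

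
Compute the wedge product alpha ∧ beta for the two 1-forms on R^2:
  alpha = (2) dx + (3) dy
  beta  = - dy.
alpha ∧ beta = (-2) dx ∧ dy

Distribute the wedge, using dx_i ∧ dx_j = -dx_j ∧ dx_i and dx_i ∧ dx_i = 0. For each pair (i, j) with i < j, the coefficient of dx_i ∧ dx_j in alpha ∧ beta is (alpha_i * beta_j - alpha_j * beta_i). Collecting: alpha ∧ beta = (-2) dx ∧ dy.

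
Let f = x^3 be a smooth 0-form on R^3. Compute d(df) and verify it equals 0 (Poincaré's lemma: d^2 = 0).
d(df) = 0

Step 1: df = sum_i (∂f/∂x_i) dx_i = (3*x^2) dx + (0) dy + (0) dz.
Step 2: Apply d again. Using the 1-form formula, the coefficient of dx ∧ dy in d(df) is ∂^2 f/∂x ∂y - ∂^2 f/∂y ∂x = (0) - (0) = 0 (equality of mixed partials for smooth f).
Similarly for dx ∧ dz and dy ∧ dz — all coefficients vanish. So d(df) = 0.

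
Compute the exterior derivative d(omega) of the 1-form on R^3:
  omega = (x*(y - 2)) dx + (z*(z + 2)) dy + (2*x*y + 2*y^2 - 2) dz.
d(omega) = (-x) dx ∧ dy + (2*y) dx ∧ dz + (2*x + 4*y - 2*z - 2) dy ∧ dz

For a 1-form omega = sum_i f_i dx_i, the exterior derivative is
  d(omega) = sum_{i < j} (∂f_j/∂x_i - ∂f_i/∂x_j) dx_i ∧ dx_j.
  coefficient of dx ∧ dy: ∂f_2/∂x - ∂f_1/∂y = ∂(z*(z + 2))/∂x - ∂(x*(y - 2))/∂y = -x
  coefficient of dx ∧ dz: ∂f_3/∂x - ∂f_1/∂z = ∂(2*x*y + 2*y^2 - 2)/∂x - ∂(x*(y - 2))/∂z = 2*y
  coefficient of dy ∧ dz: ∂f_3/∂y - ∂f_2/∂z = ∂(2*x*y + 2*y^2 - 2)/∂y - ∂(z*(z + 2))/∂z = 2*x + 4*y - 2*z - 2
Assembling: d(omega) = (-x) dx ∧ dy + (2*y) dx ∧ dz + (2*x + 4*y - 2*z - 2) dy ∧ dz.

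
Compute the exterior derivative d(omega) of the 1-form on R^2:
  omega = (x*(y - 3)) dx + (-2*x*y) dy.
d(omega) = (-x - 2*y) dx ∧ dy

For a 1-form omega = sum_i f_i dx_i, the exterior derivative is
  d(omega) = sum_{i < j} (∂f_j/∂x_i - ∂f_i/∂x_j) dx_i ∧ dx_j.
  coefficient of dx ∧ dy: ∂f_2/∂x - ∂f_1/∂y = ∂(-2*x*y)/∂x - ∂(x*(y - 3))/∂y = -x - 2*y
Assembling: d(omega) = (-x - 2*y) dx ∧ dy.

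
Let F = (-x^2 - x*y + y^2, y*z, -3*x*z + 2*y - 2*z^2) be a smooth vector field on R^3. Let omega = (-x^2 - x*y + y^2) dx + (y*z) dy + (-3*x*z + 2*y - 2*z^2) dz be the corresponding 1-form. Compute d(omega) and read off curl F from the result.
d(omega) = (2 - y) dy ∧ dz + (3*z) dz ∧ dx + (x - 2*y) dx ∧ dy; curl F = (2 - y, 3*z, x - 2*y)

d omega = sum_{i<j} (∂f_j/∂x_i - ∂f_i/∂x_j) dx_i ∧ dx_j. Under the identification (dy ∧ dz, dz ∧ dx, dx ∧ dy) ↔ (e_x, e_y, e_z), the coefficients are exactly the components of curl F. Compute:
  ∂R/∂y - ∂Q/∂z = (2) - (y) = 2 - y
  ∂P/∂z - ∂R/∂x = (0) - (-3*z) = 3*z
  ∂Q/∂x - ∂P/∂y = (0) - (-x + 2*y) = x - 2*y.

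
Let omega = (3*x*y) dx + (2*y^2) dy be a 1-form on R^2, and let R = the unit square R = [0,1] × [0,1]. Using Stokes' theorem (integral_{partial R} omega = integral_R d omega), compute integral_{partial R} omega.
integral_(partial R) omega = -3/2

Stokes: integral_partial_R omega = integral_R d omega with d omega = (∂Q/∂x - ∂P/∂y) dx ∧ dy.
  ∂Q/∂x = 0
  ∂P/∂y = 3*x
  integrand = ∂Q/∂x - ∂P/∂y = -3*x.
Integrating over R: integral_0^1 integral_0^1 (-3*x) dx dy = -3/2.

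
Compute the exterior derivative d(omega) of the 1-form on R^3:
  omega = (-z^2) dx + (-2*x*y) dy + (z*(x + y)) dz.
d(omega) = (-2*y) dx ∧ dy + (3*z) dx ∧ dz + (z) dy ∧ dz

For a 1-form omega = sum_i f_i dx_i, the exterior derivative is
  d(omega) = sum_{i < j} (∂f_j/∂x_i - ∂f_i/∂x_j) dx_i ∧ dx_j.
  coefficient of dx ∧ dy: ∂f_2/∂x - ∂f_1/∂y = ∂(-2*x*y)/∂x - ∂(-z^2)/∂y = -2*y
  coefficient of dx ∧ dz: ∂f_3/∂x - ∂f_1/∂z = ∂(z*(x + y))/∂x - ∂(-z^2)/∂z = 3*z
  coefficient of dy ∧ dz: ∂f_3/∂y - ∂f_2/∂z = ∂(z*(x + y))/∂y - ∂(-2*x*y)/∂z = z
Assembling: d(omega) = (-2*y) dx ∧ dy + (3*z) dx ∧ dz + (z) dy ∧ dz.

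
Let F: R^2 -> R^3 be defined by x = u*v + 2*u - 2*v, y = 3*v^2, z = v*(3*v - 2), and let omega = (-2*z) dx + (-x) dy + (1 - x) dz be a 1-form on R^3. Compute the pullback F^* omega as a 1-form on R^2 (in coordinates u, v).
F^* omega = (2*v*(-3*v^2 - 4*v + 4)) du + (-18*u*v^2 - 18*u*v + 4*u + 36*v^2 - 6*v - 2) dv

Using F^*(f dg) = (f ∘ F) d(g ∘ F), substitute each coordinate x_i by F_i(u, v) in f_i, and replace dx_i by d F_i = (∂F_i/∂u) du + (∂F_i/∂v) dv.
  For the x component: f_1(F) = 2*v*(2 - 3*v); d F_1 = (v + 2) du + (u - 2) dv
  For the y component: f_2(F) = -u*v - 2*u + 2*v; d F_2 = (0) du + (6*v) dv
  For the z component: f_3(F) = -u*v - 2*u + 2*v + 1; d F_3 = (0) du + (6*v - 2) dv
Combining and collecting du, dv coefficients:
  coeff of du: 2*v*(-3*v^2 - 4*v + 4)
  coeff of dv: -18*u*v^2 - 18*u*v + 4*u + 36*v^2 - 6*v - 2
F^* omega = (2*v*(-3*v^2 - 4*v + 4)) du + (-18*u*v^2 - 18*u*v + 4*u + 36*v^2 - 6*v - 2) dv.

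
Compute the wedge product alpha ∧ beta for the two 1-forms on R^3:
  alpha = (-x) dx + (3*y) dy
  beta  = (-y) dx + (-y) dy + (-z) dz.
alpha ∧ beta = (y*(x + 3*y)) dx ∧ dy + (x*z) dx ∧ dz + (-3*y*z) dy ∧ dz

Distribute the wedge, using dx_i ∧ dx_j = -dx_j ∧ dx_i and dx_i ∧ dx_i = 0. For each pair (i, j) with i < j, the coefficient of dx_i ∧ dx_j in alpha ∧ beta is (alpha_i * beta_j - alpha_j * beta_i). Collecting: alpha ∧ beta = (y*(x + 3*y)) dx ∧ dy + (x*z) dx ∧ dz + (-3*y*z) dy ∧ dz.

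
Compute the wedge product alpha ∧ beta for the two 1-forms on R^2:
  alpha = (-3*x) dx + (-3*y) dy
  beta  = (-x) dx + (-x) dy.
alpha ∧ beta = (3*x*(x - y)) dx ∧ dy

Distribute the wedge, using dx_i ∧ dx_j = -dx_j ∧ dx_i and dx_i ∧ dx_i = 0. For each pair (i, j) with i < j, the coefficient of dx_i ∧ dx_j in alpha ∧ beta is (alpha_i * beta_j - alpha_j * beta_i). Collecting: alpha ∧ beta = (3*x*(x - y)) dx ∧ dy.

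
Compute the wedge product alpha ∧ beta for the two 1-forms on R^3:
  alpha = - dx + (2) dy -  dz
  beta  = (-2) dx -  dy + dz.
alpha ∧ beta = (5) dx ∧ dy + (-3) dx ∧ dz + (1) dy ∧ dz

Distribute the wedge, using dx_i ∧ dx_j = -dx_j ∧ dx_i and dx_i ∧ dx_i = 0. For each pair (i, j) with i < j, the coefficient of dx_i ∧ dx_j in alpha ∧ beta is (alpha_i * beta_j - alpha_j * beta_i). Collecting: alpha ∧ beta = (5) dx ∧ dy + (-3) dx ∧ dz + (1) dy ∧ dz.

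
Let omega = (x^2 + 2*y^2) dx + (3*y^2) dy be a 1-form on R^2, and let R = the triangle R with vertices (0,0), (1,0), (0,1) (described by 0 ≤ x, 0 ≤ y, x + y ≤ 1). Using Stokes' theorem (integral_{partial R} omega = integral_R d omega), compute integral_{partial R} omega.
integral_(partial R) omega = -2/3

Stokes: integral_partial_R omega = integral_R d omega with d omega = (∂Q/∂x - ∂P/∂y) dx ∧ dy.
  ∂Q/∂x = 0
  ∂P/∂y = 4*y
  integrand = ∂Q/∂x - ∂P/∂y = -4*y.
Integrating over R: integral_0^1 integral_0^{1-x} (-4*y) dy dx = -2/3.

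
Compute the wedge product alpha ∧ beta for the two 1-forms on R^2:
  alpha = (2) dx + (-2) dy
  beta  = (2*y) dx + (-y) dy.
alpha ∧ beta = (2*y) dx ∧ dy

Distribute the wedge, using dx_i ∧ dx_j = -dx_j ∧ dx_i and dx_i ∧ dx_i = 0. For each pair (i, j) with i < j, the coefficient of dx_i ∧ dx_j in alpha ∧ beta is (alpha_i * beta_j - alpha_j * beta_i). Collecting: alpha ∧ beta = (2*y) dx ∧ dy.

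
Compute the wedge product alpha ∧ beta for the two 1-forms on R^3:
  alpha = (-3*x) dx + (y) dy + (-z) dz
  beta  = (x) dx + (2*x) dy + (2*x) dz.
alpha ∧ beta = (-x*(6*x + y)) dx ∧ dy + (x*(-6*x + z)) dx ∧ dz + (2*x*(y + z)) dy ∧ dz

Distribute the wedge, using dx_i ∧ dx_j = -dx_j ∧ dx_i and dx_i ∧ dx_i = 0. For each pair (i, j) with i < j, the coefficient of dx_i ∧ dx_j in alpha ∧ beta is (alpha_i * beta_j - alpha_j * beta_i). Collecting: alpha ∧ beta = (-x*(6*x + y)) dx ∧ dy + (x*(-6*x + z)) dx ∧ dz + (2*x*(y + z)) dy ∧ dz.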